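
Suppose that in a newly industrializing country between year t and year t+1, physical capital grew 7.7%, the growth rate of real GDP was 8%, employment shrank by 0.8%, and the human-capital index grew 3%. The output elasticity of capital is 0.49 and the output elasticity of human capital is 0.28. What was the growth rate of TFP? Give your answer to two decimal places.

3.57%

Labor's share = 1 − 0.49 − 0.28 = 0.23.
Physical capital: 0.49 × 7.7 = 3.773 pp.
The human-capital index: 0.28 × 3 = 0.84 pp.
Employment: 0.23 × (-0.8) = -0.184 pp.
TFP growth = 8 − 4.429 = 3.571%.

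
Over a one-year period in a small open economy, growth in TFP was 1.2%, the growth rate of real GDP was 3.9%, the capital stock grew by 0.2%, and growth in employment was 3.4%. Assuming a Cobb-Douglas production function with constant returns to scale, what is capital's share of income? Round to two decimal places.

Capital's share of income is 0.22.

gY = gA + α·gK + (1−α)·gL, so gY − gA − gL = α(gK − gL).
3.9 − 1.2 − 3.4 = α × (0.2 − 3.4).
-0.7 = -3.2 α, so α = 0.2188.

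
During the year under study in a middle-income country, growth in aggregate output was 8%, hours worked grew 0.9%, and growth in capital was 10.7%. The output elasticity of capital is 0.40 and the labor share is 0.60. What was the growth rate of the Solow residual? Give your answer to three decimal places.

Labor's share = 1 − 0.4 = 0.6.
Capital: 0.4 × 10.7 = 4.28 pp.
Hours worked: 0.6 × 0.9 = 0.54 pp.
TFP growth = 8 − 4.82 = 3.18%.

The Solow residual growth was 3.180%.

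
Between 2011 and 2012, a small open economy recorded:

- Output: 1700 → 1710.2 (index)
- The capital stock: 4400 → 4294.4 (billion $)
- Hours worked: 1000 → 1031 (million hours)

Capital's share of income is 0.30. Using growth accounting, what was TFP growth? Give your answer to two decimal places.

Output growth = (1710.2 − 1700) / 1700 = 0.6%.
The capital stock growth = (4294.4 − 4400) / 4400 = -2.4%.
Hours worked growth = (1031 − 1000) / 1000 = 3.1%.
Labor's share = 1 − 0.3 = 0.7.
The capital stock: 0.3 × (-2.4) = -0.72 pp.
Hours worked: 0.7 × 3.1 = 2.17 pp.
TFP growth = 0.6 − 1.45 = -0.85%.

-0.85%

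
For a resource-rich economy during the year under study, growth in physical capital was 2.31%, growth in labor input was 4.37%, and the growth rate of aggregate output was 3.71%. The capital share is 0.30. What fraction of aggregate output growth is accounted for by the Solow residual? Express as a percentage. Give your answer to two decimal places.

-1.13%

Labor's share = 1 − 0.3 = 0.7.
Physical capital: 0.3 × 2.31 = 0.693 pp.
Labor input: 0.7 × 4.37 = 3.059 pp.
TFP growth = 3.71 − 3.752 = -0.042%.
TFP share of growth = -0.042 / 3.71 × 100 = -1.1321%.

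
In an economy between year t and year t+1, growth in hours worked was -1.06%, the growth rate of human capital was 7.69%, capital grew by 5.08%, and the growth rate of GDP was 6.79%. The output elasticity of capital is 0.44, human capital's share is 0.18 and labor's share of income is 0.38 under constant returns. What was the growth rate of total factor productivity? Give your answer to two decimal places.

Labor's share = 1 − 0.44 − 0.18 = 0.38.
Capital: 0.44 × 5.08 = 2.2352 pp.
Human capital: 0.18 × 7.69 = 1.3842 pp.
Hours worked: 0.38 × (-1.06) = -0.4028 pp.
TFP growth = 6.79 − 3.2166 = 3.5734%.

3.57%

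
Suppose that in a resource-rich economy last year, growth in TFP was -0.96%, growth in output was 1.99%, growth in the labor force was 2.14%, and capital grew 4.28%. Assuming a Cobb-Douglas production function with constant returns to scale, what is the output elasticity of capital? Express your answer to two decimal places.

0.38

gY = gA + α·gK + (1−α)·gL, so gY − gA − gL = α(gK − gL).
1.99 + 0.96 − 2.14 = α × (4.28 − 2.14).
0.81 = 2.14 α, so α = 0.3785.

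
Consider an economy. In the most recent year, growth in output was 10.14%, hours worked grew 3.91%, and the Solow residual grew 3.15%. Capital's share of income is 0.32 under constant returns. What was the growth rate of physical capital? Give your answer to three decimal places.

Labor's share = 1 − 0.32 = 0.68.
gY = gA + 0.68×3.91 + 0.32×g.
0.32×g = 10.14 − 3.15 − 2.6588 = 4.3312.
g = 4.3312 / 0.32 = 13.535%.

13.535%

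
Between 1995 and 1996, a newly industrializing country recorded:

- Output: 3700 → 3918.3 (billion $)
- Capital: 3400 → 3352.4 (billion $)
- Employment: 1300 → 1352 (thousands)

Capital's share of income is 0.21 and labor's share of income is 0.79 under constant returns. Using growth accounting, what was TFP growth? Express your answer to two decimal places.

TFP grew 3.03%.

Output growth = (3918.3 − 3700) / 3700 = 5.9%.
Capital growth = (3352.4 − 3400) / 3400 = -1.4%.
Employment growth = (1352 − 1300) / 1300 = 4%.
Labor's share = 1 − 0.21 = 0.79.
Capital: 0.21 × (-1.4) = -0.294 pp.
Employment: 0.79 × 4 = 3.16 pp.
TFP growth = 5.9 − 2.866 = 3.034%.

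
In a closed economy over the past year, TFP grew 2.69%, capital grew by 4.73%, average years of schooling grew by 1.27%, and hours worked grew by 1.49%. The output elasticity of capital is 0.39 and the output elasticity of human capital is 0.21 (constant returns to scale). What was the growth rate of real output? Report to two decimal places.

Labor's share = 1 − 0.39 − 0.21 = 0.4.
Capital: 0.39 × 4.73 = 1.8447 pp.
Average years of schooling: 0.21 × 1.27 = 0.2667 pp.
Hours worked: 0.4 × 1.49 = 0.596 pp.
Output growth = 2.69 + 2.7074 = 5.3974%.

5.40%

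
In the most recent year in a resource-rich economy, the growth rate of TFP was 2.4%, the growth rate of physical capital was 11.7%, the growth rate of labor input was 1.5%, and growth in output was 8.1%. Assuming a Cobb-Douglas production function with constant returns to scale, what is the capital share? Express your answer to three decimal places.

gY = gA + α·gK + (1−α)·gL, so gY − gA − gL = α(gK − gL).
8.1 − 2.4 − 1.5 = α × (11.7 − 1.5).
4.2 = 10.2 α, so α = 0.41176.

0.412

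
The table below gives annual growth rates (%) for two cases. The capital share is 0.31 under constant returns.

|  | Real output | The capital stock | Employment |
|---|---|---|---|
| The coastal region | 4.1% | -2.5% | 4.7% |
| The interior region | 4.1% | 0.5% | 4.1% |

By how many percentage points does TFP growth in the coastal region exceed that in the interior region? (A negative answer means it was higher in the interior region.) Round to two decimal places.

0.52 percentage points

Labor's share = 1 − 0.31 = 0.69.
The coastal region: TFP = 4.1 + 0.775 − 3.243 = 1.632%.
The interior region: TFP = 4.1 − 0.155 − 2.829 = 1.116%.
Difference = 1.632 − (1.116) = 0.516 pp.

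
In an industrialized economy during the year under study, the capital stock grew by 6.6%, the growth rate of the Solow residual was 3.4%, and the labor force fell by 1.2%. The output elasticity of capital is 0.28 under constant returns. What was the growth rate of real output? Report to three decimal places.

Labor's share = 1 − 0.28 = 0.72.
The capital stock: 0.28 × 6.6 = 1.848 pp.
The labor force: 0.72 × (-1.2) = -0.864 pp.
Output growth = 3.4 + 0.984 = 4.384%.

Real output growth was 4.384%.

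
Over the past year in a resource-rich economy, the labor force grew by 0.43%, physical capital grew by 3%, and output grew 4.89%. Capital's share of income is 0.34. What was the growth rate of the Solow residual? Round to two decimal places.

The Solow residual grew 3.59%.

Labor's share = 1 − 0.34 = 0.66.
Physical capital: 0.34 × 3 = 1.02 pp.
The labor force: 0.66 × 0.43 = 0.2838 pp.
TFP growth = 4.89 − 1.3038 = 3.5862%.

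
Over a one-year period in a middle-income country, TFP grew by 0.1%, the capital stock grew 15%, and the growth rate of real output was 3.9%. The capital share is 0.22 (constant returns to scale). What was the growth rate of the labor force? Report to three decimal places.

Labor's share = 1 − 0.22 = 0.78.
gY = gA + 0.22×15 + 0.78×g.
0.78×g = 3.9 − 0.1 − 3.3 = 0.5.
g = 0.5 / 0.78 = 0.64103%.

The labor force growth was 0.641%.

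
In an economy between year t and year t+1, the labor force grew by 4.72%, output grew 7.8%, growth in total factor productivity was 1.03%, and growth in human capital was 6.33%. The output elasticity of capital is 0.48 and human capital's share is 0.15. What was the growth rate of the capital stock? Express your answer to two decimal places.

Labor's share = 1 − 0.48 − 0.15 = 0.37.
gY = gA + 0.15×6.33 + 0.37×4.72 + 0.48×g.
0.48×g = 7.8 − 1.03 − 2.6959 = 4.0741.
g = 4.0741 / 0.48 = 8.4877%.

8.49%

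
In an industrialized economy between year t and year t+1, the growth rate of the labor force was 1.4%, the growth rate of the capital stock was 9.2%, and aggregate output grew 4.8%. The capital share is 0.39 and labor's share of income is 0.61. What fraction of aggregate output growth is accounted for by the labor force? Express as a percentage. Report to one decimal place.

Labor's share = 1 − 0.39 = 0.61.
The labor force contributed 0.61 × 1.4 = 0.854 pp.
Share of growth = 0.854 / 4.8 × 100 = 17.792%.

17.8%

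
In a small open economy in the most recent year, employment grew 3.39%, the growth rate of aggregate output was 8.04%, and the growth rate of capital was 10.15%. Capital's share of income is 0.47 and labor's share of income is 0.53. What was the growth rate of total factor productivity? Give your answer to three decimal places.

Labor's share = 1 − 0.47 = 0.53.
Capital: 0.47 × 10.15 = 4.7705 pp.
Employment: 0.53 × 3.39 = 1.7967 pp.
TFP growth = 8.04 − 6.5672 = 1.4728%.

1.473%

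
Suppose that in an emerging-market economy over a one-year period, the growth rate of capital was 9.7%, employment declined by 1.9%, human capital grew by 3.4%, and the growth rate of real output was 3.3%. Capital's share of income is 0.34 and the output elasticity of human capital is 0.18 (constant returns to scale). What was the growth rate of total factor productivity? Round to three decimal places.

Total factor productivity grew 0.302%.

Labor's share = 1 − 0.34 − 0.18 = 0.48.
Capital: 0.34 × 9.7 = 3.298 pp.
Human capital: 0.18 × 3.4 = 0.612 pp.
Employment: 0.48 × (-1.9) = -0.912 pp.
TFP growth = 3.3 − 2.998 = 0.302%.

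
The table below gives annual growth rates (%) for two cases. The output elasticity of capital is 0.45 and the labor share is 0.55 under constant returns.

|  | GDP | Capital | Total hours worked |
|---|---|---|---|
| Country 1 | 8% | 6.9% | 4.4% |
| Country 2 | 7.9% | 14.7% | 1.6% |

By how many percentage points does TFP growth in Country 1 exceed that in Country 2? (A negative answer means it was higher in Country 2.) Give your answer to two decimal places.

2.07 percentage points

Labor's share = 1 − 0.45 = 0.55.
Country 1: TFP = 8 − 3.105 − 2.42 = 2.475%.
Country 2: TFP = 7.9 − 6.615 − 0.88 = 0.405%.
Difference = 2.475 − (0.405) = 2.07 pp.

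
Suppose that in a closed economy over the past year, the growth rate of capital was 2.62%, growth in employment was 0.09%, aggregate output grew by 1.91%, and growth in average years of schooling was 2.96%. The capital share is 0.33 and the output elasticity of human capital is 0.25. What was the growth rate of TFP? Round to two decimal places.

0.27%

Labor's share = 1 − 0.33 − 0.25 = 0.42.
Capital: 0.33 × 2.62 = 0.8646 pp.
Average years of schooling: 0.25 × 2.96 = 0.74 pp.
Employment: 0.42 × 0.09 = 0.0378 pp.
TFP growth = 1.91 − 1.6424 = 0.2676%.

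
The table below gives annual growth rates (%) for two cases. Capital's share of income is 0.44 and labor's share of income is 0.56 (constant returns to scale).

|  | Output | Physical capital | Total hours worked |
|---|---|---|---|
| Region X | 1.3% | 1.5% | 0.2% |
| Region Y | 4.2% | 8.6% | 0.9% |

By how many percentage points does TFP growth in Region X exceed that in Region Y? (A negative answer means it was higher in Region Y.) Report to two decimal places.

Labor's share = 1 − 0.44 = 0.56.
Region X: TFP = 1.3 − 0.66 − 0.112 = 0.528%.
Region Y: TFP = 4.2 − 3.784 − 0.504 = -0.088%.
Difference = 0.528 − (-0.088) = 0.616 pp.

0.62 percentage points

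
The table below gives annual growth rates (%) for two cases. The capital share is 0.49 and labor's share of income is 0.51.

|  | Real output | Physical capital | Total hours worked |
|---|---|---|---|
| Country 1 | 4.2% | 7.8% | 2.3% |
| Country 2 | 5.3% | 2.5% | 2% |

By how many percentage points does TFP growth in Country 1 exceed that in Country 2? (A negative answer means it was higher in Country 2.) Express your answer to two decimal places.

-3.85 percentage points

Labor's share = 1 − 0.49 = 0.51.
Country 1: TFP = 4.2 − 3.822 − 1.173 = -0.795%.
Country 2: TFP = 5.3 − 1.225 − 1.02 = 3.055%.
Difference = -0.795 − (3.055) = -3.85 pp.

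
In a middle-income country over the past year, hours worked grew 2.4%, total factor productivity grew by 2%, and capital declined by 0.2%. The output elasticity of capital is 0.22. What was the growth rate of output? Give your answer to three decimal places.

3.828%

Labor's share = 1 − 0.22 = 0.78.
Capital: 0.22 × (-0.2) = -0.044 pp.
Hours worked: 0.78 × 2.4 = 1.872 pp.
Output growth = 2 + 1.828 = 3.828%.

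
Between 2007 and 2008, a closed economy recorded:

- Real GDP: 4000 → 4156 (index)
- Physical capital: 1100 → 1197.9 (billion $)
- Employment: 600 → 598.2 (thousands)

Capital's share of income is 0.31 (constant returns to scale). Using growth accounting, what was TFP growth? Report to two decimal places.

1.35%

Real GDP growth = (4156 − 4000) / 4000 = 3.9%.
Physical capital growth = (1197.9 − 1100) / 1100 = 8.9%.
Employment growth = (598.2 − 600) / 600 = -0.3%.
Labor's share = 1 − 0.31 = 0.69.
Physical capital: 0.31 × 8.9 = 2.759 pp.
Employment: 0.69 × (-0.3) = -0.207 pp.
TFP growth = 3.9 − 2.552 = 1.348%.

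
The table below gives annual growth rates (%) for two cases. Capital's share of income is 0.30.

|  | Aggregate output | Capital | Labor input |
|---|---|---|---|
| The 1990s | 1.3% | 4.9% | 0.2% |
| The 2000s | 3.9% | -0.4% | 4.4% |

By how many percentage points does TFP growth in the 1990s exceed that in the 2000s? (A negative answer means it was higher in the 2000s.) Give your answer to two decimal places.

-1.25 percentage points

Labor's share = 1 − 0.3 = 0.7.
The 1990s: TFP = 1.3 − 1.47 − 0.14 = -0.31%.
The 2000s: TFP = 3.9 + 0.12 − 3.08 = 0.94%.
Difference = -0.31 − (0.94) = -1.25 pp.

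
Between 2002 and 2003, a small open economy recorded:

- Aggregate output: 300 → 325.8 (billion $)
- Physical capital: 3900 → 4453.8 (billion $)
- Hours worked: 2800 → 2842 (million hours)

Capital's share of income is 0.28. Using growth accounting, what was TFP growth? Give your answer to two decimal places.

3.54%

Aggregate output growth = (325.8 − 300) / 300 = 8.6%.
Physical capital growth = (4453.8 − 3900) / 3900 = 14.2%.
Hours worked growth = (2842 − 2800) / 2800 = 1.5%.
Labor's share = 1 − 0.28 = 0.72.
Physical capital: 0.28 × 14.2 = 3.976 pp.
Hours worked: 0.72 × 1.5 = 1.08 pp.
TFP growth = 8.6 − 5.056 = 3.544%.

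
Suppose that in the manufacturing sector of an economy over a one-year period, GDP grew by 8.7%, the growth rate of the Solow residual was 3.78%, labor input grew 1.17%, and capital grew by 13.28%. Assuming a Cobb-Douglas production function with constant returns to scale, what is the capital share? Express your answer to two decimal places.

gY = gA + α·gK + (1−α)·gL, so gY − gA − gL = α(gK − gL).
8.7 − 3.78 − 1.17 = α × (13.28 − 1.17).
3.75 = 12.11 α, so α = 0.3097.

α = 0.31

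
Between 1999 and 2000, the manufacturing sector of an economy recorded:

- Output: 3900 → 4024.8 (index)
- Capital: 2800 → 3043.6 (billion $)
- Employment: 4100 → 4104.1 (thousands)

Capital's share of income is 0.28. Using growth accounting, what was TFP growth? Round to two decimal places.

Output growth = (4024.8 − 3900) / 3900 = 3.2%.
Capital growth = (3043.6 − 2800) / 2800 = 8.7%.
Employment growth = (4104.1 − 4100) / 4100 = 0.1%.
Labor's share = 1 − 0.28 = 0.72.
Capital: 0.28 × 8.7 = 2.436 pp.
Employment: 0.72 × 0.1 = 0.072 pp.
TFP growth = 3.2 − 2.508 = 0.692%.

TFP growth was 0.69%.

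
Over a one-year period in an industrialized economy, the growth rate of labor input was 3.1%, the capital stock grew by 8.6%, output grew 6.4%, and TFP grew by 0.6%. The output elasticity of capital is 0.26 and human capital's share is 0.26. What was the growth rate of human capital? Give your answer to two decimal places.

7.98%

Labor's share = 1 − 0.26 − 0.26 = 0.48.
gY = gA + 0.26×8.6 + 0.48×3.1 + 0.26×g.
0.26×g = 6.4 − 0.6 − 3.724 = 2.076.
g = 2.076 / 0.26 = 7.9846%.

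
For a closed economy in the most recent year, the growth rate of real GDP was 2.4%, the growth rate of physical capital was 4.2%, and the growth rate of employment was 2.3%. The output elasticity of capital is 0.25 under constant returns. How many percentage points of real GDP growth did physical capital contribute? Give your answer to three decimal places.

1.050 percentage points

Contribution = share × growth = 0.25 × 4.2 = 1.05 pp.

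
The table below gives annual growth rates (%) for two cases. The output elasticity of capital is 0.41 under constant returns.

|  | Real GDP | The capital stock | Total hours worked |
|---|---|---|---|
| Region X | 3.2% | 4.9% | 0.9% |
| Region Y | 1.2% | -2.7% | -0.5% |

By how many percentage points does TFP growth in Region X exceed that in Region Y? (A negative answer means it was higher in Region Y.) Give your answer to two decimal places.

-1.94 percentage points

Labor's share = 1 − 0.41 = 0.59.
Region X: TFP = 3.2 − 2.009 − 0.531 = 0.66%.
Region Y: TFP = 1.2 + 1.107 + 0.295 = 2.602%.
Difference = 0.66 − (2.602) = -1.942 pp.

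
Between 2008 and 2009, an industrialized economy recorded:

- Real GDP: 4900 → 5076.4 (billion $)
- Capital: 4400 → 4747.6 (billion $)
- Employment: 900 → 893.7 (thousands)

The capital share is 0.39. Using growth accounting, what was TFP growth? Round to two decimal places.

TFP grew 0.95%.

Real GDP growth = (5076.4 − 4900) / 4900 = 3.6%.
Capital growth = (4747.6 − 4400) / 4400 = 7.9%.
Employment growth = (893.7 − 900) / 900 = -0.7%.
Labor's share = 1 − 0.39 = 0.61.
Capital: 0.39 × 7.9 = 3.081 pp.
Employment: 0.61 × (-0.7) = -0.427 pp.
TFP growth = 3.6 − 2.654 = 0.946%.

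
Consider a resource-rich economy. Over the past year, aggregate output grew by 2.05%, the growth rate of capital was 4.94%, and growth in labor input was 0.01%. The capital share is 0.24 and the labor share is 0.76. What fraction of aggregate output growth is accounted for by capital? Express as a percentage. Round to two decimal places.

Capital accounted for 57.83% of growth.

Capital contributed 0.24 × 4.94 = 1.1856 pp.
Share of growth = 1.1856 / 2.05 × 100 = 57.8341%.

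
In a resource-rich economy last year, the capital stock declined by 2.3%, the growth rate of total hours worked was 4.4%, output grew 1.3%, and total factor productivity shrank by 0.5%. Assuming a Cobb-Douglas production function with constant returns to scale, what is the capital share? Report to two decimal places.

0.39

gY = gA + α·gK + (1−α)·gL, so gY − gA − gL = α(gK − gL).
1.3 + 0.5 − 4.4 = α × (-2.3 − 4.4).
-2.6 = -6.7 α, so α = 0.3881.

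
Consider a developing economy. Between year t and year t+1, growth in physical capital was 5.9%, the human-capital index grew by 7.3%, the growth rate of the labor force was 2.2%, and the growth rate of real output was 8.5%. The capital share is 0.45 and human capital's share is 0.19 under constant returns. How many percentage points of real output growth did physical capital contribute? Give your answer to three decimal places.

Contribution = share × growth = 0.45 × 5.9 = 2.655 pp.

2.655 pp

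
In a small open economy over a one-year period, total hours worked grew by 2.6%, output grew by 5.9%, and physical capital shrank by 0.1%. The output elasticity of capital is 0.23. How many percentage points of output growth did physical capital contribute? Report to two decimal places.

-0.02

Contribution = share × growth = 0.23 × (-0.1) = -0.023 pp.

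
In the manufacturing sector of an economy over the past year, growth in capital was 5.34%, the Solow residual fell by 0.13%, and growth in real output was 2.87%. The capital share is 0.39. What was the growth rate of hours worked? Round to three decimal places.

Hours worked grew 1.504%.

Labor's share = 1 − 0.39 = 0.61.
gY = gA + 0.39×5.34 + 0.61×g.
0.61×g = 2.87 + 0.13 − 2.0826 = 0.9174.
g = 0.9174 / 0.61 = 1.50393%.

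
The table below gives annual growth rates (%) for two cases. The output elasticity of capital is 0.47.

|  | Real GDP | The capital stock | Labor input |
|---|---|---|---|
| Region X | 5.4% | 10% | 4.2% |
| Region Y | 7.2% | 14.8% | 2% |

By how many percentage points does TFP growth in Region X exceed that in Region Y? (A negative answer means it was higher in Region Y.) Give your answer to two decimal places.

Labor's share = 1 − 0.47 = 0.53.
Region X: TFP = 5.4 − 4.7 − 2.226 = -1.526%.
Region Y: TFP = 7.2 − 6.956 − 1.06 = -0.816%.
Difference = -1.526 − (-0.816) = -0.71 pp.

-0.71 percentage points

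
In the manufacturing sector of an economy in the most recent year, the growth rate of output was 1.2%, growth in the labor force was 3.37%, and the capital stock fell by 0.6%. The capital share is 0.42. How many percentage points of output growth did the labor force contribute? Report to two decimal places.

1.95 percentage points

Labor's share = 1 − 0.42 = 0.58.
Contribution = share × growth = 0.58 × 3.37 = 1.9546 pp.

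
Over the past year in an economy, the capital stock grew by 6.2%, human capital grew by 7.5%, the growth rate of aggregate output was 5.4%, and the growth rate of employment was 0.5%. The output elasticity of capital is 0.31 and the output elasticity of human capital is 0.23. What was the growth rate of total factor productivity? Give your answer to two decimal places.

Labor's share = 1 − 0.31 − 0.23 = 0.46.
The capital stock: 0.31 × 6.2 = 1.922 pp.
Human capital: 0.23 × 7.5 = 1.725 pp.
Employment: 0.46 × 0.5 = 0.23 pp.
TFP growth = 5.4 − 3.877 = 1.523%.

1.52%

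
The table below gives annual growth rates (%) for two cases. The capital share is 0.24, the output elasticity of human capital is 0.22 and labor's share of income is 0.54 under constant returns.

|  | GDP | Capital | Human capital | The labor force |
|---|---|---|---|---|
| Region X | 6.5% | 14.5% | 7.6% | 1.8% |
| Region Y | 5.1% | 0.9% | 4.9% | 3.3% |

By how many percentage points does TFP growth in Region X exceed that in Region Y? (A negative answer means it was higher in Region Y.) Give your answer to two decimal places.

-1.65 percentage points

Labor's share = 1 − 0.24 − 0.22 = 0.54.
Region X: TFP = 6.5 − 3.48 − 1.672 − 0.972 = 0.376%.
Region Y: TFP = 5.1 − 0.216 − 1.078 − 1.782 = 2.024%.
Difference = 0.376 − (2.024) = -1.648 pp.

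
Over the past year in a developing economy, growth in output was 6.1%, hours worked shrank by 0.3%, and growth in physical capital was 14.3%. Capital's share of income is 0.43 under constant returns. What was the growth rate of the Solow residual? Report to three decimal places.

0.122%

Labor's share = 1 − 0.43 = 0.57.
Physical capital: 0.43 × 14.3 = 6.149 pp.
Hours worked: 0.57 × (-0.3) = -0.171 pp.
TFP growth = 6.1 − 5.978 = 0.122%.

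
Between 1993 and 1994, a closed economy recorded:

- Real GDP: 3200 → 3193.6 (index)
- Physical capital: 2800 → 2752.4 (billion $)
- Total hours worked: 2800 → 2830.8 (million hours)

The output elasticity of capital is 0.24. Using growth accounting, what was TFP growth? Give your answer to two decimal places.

-0.63%

Real GDP growth = (3193.6 − 3200) / 3200 = -0.2%.
Physical capital growth = (2752.4 − 2800) / 2800 = -1.7%.
Total hours worked growth = (2830.8 − 2800) / 2800 = 1.1%.
Labor's share = 1 − 0.24 = 0.76.
Physical capital: 0.24 × (-1.7) = -0.408 pp.
Total hours worked: 0.76 × 1.1 = 0.836 pp.
TFP growth = -0.2 − 0.428 = -0.628%.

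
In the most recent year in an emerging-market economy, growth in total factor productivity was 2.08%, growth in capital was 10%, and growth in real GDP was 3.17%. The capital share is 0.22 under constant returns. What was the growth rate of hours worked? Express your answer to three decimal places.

-1.423%

Labor's share = 1 − 0.22 = 0.78.
gY = gA + 0.22×10 + 0.78×g.
0.78×g = 3.17 − 2.08 − 2.2 = -1.11.
g = -1.11 / 0.78 = -1.42308%.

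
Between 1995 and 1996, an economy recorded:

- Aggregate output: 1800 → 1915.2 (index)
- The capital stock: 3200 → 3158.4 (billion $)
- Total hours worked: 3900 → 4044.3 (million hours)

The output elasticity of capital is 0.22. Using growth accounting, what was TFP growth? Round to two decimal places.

3.80%

Aggregate output growth = (1915.2 − 1800) / 1800 = 6.4%.
The capital stock growth = (3158.4 − 3200) / 3200 = -1.3%.
Total hours worked growth = (4044.3 − 3900) / 3900 = 3.7%.
Labor's share = 1 − 0.22 = 0.78.
The capital stock: 0.22 × (-1.3) = -0.286 pp.
Total hours worked: 0.78 × 3.7 = 2.886 pp.
TFP growth = 6.4 − 2.6 = 3.8%.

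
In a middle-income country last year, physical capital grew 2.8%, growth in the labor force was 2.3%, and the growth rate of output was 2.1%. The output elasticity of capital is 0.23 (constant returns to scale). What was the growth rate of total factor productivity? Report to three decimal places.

-0.315%

Labor's share = 1 − 0.23 = 0.77.
Physical capital: 0.23 × 2.8 = 0.644 pp.
The labor force: 0.77 × 2.3 = 1.771 pp.
TFP growth = 2.1 − 2.415 = -0.315%.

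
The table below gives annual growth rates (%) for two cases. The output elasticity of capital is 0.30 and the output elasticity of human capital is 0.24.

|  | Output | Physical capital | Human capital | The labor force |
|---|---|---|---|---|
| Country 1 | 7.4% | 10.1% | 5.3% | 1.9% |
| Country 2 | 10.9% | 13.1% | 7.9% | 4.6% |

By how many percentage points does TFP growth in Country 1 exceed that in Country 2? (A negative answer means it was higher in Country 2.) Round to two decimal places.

Labor's share = 1 − 0.3 − 0.24 = 0.46.
Country 1: TFP = 7.4 − 3.03 − 1.272 − 0.874 = 2.224%.
Country 2: TFP = 10.9 − 3.93 − 1.896 − 2.116 = 2.958%.
Difference = 2.224 − (2.958) = -0.734 pp.

-0.73 percentage points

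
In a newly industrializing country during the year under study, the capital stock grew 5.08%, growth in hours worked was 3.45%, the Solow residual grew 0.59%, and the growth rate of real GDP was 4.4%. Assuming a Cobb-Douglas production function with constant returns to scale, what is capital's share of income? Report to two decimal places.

gY = gA + α·gK + (1−α)·gL, so gY − gA − gL = α(gK − gL).
4.4 − 0.59 − 3.45 = α × (5.08 − 3.45).
0.36 = 1.63 α, so α = 0.2209.

0.22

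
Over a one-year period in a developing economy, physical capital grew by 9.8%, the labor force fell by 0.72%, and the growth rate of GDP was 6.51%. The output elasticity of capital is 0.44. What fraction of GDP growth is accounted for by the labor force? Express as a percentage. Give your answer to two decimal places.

-6.19%

Labor's share = 1 − 0.44 = 0.56.
The labor force contributed 0.56 × (-0.72) = -0.4032 pp.
Share of growth = -0.4032 / 6.51 × 100 = -6.1935%.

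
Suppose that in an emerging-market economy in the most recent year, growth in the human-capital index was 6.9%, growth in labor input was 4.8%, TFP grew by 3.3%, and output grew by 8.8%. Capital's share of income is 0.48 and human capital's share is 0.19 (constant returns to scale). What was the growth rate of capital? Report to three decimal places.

Labor's share = 1 − 0.48 − 0.19 = 0.33.
gY = gA + 0.19×6.9 + 0.33×4.8 + 0.48×g.
0.48×g = 8.8 − 3.3 − 2.895 = 2.605.
g = 2.605 / 0.48 = 5.42708%.

5.427%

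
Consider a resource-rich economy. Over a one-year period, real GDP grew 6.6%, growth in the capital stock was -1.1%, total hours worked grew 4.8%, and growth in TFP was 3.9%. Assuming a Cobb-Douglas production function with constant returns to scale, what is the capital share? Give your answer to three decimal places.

α = 0.356

gY = gA + α·gK + (1−α)·gL, so gY − gA − gL = α(gK − gL).
6.6 − 3.9 − 4.8 = α × (-1.1 − 4.8).
-2.1 = -5.9 α, so α = 0.35593.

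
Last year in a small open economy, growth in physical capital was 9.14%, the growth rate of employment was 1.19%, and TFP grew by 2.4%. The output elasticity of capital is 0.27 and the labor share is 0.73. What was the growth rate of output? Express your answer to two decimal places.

5.74%

Labor's share = 1 − 0.27 = 0.73.
Physical capital: 0.27 × 9.14 = 2.4678 pp.
Employment: 0.73 × 1.19 = 0.8687 pp.
Output growth = 2.4 + 3.3365 = 5.7365%.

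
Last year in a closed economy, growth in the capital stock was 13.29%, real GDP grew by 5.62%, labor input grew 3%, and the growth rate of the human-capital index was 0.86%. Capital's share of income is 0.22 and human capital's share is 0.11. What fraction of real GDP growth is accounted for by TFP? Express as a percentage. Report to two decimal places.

Labor's share = 1 − 0.22 − 0.11 = 0.67.
The capital stock: 0.22 × 13.29 = 2.9238 pp.
The human-capital index: 0.11 × 0.86 = 0.0946 pp.
Labor input: 0.67 × 3 = 2.01 pp.
TFP growth = 5.62 − 5.0284 = 0.5916%.
TFP share of growth = 0.5916 / 5.62 × 100 = 10.5267%.

TFP accounted for 10.53% of growth.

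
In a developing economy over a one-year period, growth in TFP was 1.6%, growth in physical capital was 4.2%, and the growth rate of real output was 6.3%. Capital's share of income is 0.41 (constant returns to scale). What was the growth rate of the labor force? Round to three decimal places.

Labor's share = 1 − 0.41 = 0.59.
gY = gA + 0.41×4.2 + 0.59×g.
0.59×g = 6.3 − 1.6 − 1.722 = 2.978.
g = 2.978 / 0.59 = 5.04746%.

The labor force grew 5.047%.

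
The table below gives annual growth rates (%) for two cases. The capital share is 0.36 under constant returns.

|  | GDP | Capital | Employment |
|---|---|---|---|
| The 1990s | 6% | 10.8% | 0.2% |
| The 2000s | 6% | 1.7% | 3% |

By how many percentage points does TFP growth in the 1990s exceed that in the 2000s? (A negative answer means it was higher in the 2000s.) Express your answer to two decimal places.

-1.48 percentage points

Labor's share = 1 − 0.36 = 0.64.
The 1990s: TFP = 6 − 3.888 − 0.128 = 1.984%.
The 2000s: TFP = 6 − 0.612 − 1.92 = 3.468%.
Difference = 1.984 − (3.468) = -1.484 pp.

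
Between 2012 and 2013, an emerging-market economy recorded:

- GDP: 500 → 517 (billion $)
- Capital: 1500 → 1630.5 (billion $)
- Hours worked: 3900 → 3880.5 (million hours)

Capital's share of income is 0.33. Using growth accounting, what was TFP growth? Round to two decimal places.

0.86%

GDP growth = (517 − 500) / 500 = 3.4%.
Capital growth = (1630.5 − 1500) / 1500 = 8.7%.
Hours worked growth = (3880.5 − 3900) / 3900 = -0.5%.
Labor's share = 1 − 0.33 = 0.67.
Capital: 0.33 × 8.7 = 2.871 pp.
Hours worked: 0.67 × (-0.5) = -0.335 pp.
TFP growth = 3.4 − 2.536 = 0.864%.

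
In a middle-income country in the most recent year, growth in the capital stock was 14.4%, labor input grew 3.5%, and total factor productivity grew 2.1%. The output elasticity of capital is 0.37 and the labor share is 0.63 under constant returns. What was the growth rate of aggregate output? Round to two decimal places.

Labor's share = 1 − 0.37 = 0.63.
The capital stock: 0.37 × 14.4 = 5.328 pp.
Labor input: 0.63 × 3.5 = 2.205 pp.
Output growth = 2.1 + 7.533 = 9.633%.

9.63%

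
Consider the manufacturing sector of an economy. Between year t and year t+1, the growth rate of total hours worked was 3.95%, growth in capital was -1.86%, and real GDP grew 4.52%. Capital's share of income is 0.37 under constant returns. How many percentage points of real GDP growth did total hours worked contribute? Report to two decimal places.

2.49 percentage points

Labor's share = 1 − 0.37 = 0.63.
Contribution = share × growth = 0.63 × 3.95 = 2.4885 pp.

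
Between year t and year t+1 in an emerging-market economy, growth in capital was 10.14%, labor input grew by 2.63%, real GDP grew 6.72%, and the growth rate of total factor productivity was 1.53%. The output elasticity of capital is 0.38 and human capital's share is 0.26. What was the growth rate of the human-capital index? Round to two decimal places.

1.50%

Labor's share = 1 − 0.38 − 0.26 = 0.36.
gY = gA + 0.38×10.14 + 0.36×2.63 + 0.26×g.
0.26×g = 6.72 − 1.53 − 4.8 = 0.39.
g = 0.39 / 0.26 = 1.5%.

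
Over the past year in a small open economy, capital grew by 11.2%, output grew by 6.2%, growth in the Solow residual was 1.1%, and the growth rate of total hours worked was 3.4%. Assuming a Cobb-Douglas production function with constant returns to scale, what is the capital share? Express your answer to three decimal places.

gY = gA + α·gK + (1−α)·gL, so gY − gA − gL = α(gK − gL).
6.2 − 1.1 − 3.4 = α × (11.2 − 3.4).
1.7 = 7.8 α, so α = 0.21795.

0.218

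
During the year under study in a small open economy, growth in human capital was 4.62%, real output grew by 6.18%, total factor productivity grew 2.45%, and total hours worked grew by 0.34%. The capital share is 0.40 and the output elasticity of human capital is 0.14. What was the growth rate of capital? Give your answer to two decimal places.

Labor's share = 1 − 0.4 − 0.14 = 0.46.
gY = gA + 0.14×4.62 + 0.46×0.34 + 0.4×g.
0.4×g = 6.18 − 2.45 − 0.8032 = 2.9268.
g = 2.9268 / 0.4 = 7.317%.

7.32%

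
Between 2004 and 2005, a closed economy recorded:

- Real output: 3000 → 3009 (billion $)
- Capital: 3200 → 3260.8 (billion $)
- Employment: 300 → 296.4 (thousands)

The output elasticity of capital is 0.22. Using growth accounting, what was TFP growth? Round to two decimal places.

Real output growth = (3009 − 3000) / 3000 = 0.3%.
Capital growth = (3260.8 − 3200) / 3200 = 1.9%.
Employment growth = (296.4 − 300) / 300 = -1.2%.
Labor's share = 1 − 0.22 = 0.78.
Capital: 0.22 × 1.9 = 0.418 pp.
Employment: 0.78 × (-1.2) = -0.936 pp.
TFP growth = 0.3 + 0.518 = 0.818%.

TFP growth was 0.82%.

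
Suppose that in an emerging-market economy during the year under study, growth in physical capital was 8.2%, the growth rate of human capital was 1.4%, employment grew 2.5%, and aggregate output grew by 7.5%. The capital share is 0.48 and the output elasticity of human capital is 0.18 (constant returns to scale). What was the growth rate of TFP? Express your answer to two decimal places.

2.46%

Labor's share = 1 − 0.48 − 0.18 = 0.34.
Physical capital: 0.48 × 8.2 = 3.936 pp.
Human capital: 0.18 × 1.4 = 0.252 pp.
Employment: 0.34 × 2.5 = 0.85 pp.
TFP growth = 7.5 − 5.038 = 2.462%.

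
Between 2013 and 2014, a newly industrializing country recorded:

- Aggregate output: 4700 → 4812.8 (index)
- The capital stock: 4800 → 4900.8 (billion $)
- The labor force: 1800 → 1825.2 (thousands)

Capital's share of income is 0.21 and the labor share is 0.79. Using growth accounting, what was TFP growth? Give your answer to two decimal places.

Aggregate output growth = (4812.8 − 4700) / 4700 = 2.4%.
The capital stock growth = (4900.8 − 4800) / 4800 = 2.1%.
The labor force growth = (1825.2 − 1800) / 1800 = 1.4%.
Labor's share = 1 − 0.21 = 0.79.
The capital stock: 0.21 × 2.1 = 0.441 pp.
The labor force: 0.79 × 1.4 = 1.106 pp.
TFP growth = 2.4 − 1.547 = 0.853%.

TFP grew 0.85%.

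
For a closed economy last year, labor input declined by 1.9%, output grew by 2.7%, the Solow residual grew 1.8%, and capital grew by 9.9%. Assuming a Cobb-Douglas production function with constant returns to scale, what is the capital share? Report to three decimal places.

α = 0.237

gY = gA + α·gK + (1−α)·gL, so gY − gA − gL = α(gK − gL).
2.7 − 1.8 + 1.9 = α × (9.9 − (-1.9)).
2.8 = 11.8 α, so α = 0.23729.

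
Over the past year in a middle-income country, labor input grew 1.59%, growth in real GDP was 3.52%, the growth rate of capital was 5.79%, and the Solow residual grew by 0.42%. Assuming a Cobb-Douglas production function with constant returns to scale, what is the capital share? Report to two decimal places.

The capital share is 0.36.

gY = gA + α·gK + (1−α)·gL, so gY − gA − gL = α(gK − gL).
3.52 − 0.42 − 1.59 = α × (5.79 − 1.59).
1.51 = 4.2 α, so α = 0.3595.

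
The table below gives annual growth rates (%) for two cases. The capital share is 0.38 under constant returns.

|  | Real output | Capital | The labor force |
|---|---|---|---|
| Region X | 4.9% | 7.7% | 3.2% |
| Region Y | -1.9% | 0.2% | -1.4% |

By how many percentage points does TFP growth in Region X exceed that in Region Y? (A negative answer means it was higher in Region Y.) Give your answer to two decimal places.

1.10 percentage points

Labor's share = 1 − 0.38 = 0.62.
Region X: TFP = 4.9 − 2.926 − 1.984 = -0.01%.
Region Y: TFP = -1.9 − 0.076 + 0.868 = -1.108%.
Difference = -0.01 − (-1.108) = 1.098 pp.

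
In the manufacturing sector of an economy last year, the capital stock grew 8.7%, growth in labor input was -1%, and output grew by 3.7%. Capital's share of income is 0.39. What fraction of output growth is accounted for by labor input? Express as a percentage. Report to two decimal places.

Labor input accounted for -16.49% of growth.

Labor's share = 1 − 0.39 = 0.61.
Labor input contributed 0.61 × (-1) = -0.61 pp.
Share of growth = -0.61 / 3.7 × 100 = -16.4865%.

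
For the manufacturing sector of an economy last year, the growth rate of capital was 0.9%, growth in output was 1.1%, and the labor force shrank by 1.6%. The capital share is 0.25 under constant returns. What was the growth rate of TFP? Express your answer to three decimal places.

Labor's share = 1 − 0.25 = 0.75.
Capital: 0.25 × 0.9 = 0.225 pp.
The labor force: 0.75 × (-1.6) = -1.2 pp.
TFP growth = 1.1 + 0.975 = 2.075%.

TFP grew 2.075%.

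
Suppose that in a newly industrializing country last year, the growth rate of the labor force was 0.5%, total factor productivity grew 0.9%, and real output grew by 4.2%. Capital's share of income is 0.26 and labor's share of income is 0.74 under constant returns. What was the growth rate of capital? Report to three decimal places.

11.269%

Labor's share = 1 − 0.26 = 0.74.
gY = gA + 0.74×0.5 + 0.26×g.
0.26×g = 4.2 − 0.9 − 0.37 = 2.93.
g = 2.93 / 0.26 = 11.26923%.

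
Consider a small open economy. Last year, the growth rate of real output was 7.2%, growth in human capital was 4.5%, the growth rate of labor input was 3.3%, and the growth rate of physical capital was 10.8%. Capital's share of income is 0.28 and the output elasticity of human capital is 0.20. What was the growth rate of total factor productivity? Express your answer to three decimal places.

Labor's share = 1 − 0.28 − 0.2 = 0.52.
Physical capital: 0.28 × 10.8 = 3.024 pp.
Human capital: 0.2 × 4.5 = 0.9 pp.
Labor input: 0.52 × 3.3 = 1.716 pp.
TFP growth = 7.2 − 5.64 = 1.56%.

Total factor productivity growth was 1.560%.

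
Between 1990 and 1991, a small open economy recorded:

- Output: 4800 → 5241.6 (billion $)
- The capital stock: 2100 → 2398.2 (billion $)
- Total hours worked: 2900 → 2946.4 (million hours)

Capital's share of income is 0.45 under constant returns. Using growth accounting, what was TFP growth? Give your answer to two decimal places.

1.93%

Output growth = (5241.6 − 4800) / 4800 = 9.2%.
The capital stock growth = (2398.2 − 2100) / 2100 = 14.2%.
Total hours worked growth = (2946.4 − 2900) / 2900 = 1.6%.
Labor's share = 1 − 0.45 = 0.55.
The capital stock: 0.45 × 14.2 = 6.39 pp.
Total hours worked: 0.55 × 1.6 = 0.88 pp.
TFP growth = 9.2 − 7.27 = 1.93%.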